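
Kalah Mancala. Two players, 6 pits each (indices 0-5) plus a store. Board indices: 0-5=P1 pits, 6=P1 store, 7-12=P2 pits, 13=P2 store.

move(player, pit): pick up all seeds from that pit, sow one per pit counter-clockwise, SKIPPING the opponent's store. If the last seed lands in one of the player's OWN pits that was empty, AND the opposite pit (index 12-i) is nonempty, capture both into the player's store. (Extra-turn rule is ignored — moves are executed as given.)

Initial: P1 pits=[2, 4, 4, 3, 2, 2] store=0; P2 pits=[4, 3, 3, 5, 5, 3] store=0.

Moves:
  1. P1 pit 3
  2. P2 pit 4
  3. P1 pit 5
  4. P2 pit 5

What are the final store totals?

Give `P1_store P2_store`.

Move 1: P1 pit3 -> P1=[2,4,4,0,3,3](1) P2=[4,3,3,5,5,3](0)
Move 2: P2 pit4 -> P1=[3,5,5,0,3,3](1) P2=[4,3,3,5,0,4](1)
Move 3: P1 pit5 -> P1=[3,5,5,0,3,0](2) P2=[5,4,3,5,0,4](1)
Move 4: P2 pit5 -> P1=[4,6,6,0,3,0](2) P2=[5,4,3,5,0,0](2)

Answer: 2 2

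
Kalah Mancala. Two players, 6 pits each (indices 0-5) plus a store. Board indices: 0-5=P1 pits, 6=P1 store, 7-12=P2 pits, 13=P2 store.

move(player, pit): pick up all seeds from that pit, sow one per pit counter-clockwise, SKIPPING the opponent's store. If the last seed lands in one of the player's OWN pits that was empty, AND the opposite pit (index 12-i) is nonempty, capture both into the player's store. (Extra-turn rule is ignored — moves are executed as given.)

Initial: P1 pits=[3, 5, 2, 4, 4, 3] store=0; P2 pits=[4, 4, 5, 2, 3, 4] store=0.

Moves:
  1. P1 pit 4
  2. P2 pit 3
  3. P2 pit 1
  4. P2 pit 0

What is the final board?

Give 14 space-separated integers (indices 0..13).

Move 1: P1 pit4 -> P1=[3,5,2,4,0,4](1) P2=[5,5,5,2,3,4](0)
Move 2: P2 pit3 -> P1=[3,5,2,4,0,4](1) P2=[5,5,5,0,4,5](0)
Move 3: P2 pit1 -> P1=[3,5,2,4,0,4](1) P2=[5,0,6,1,5,6](1)
Move 4: P2 pit0 -> P1=[3,5,2,4,0,4](1) P2=[0,1,7,2,6,7](1)

Answer: 3 5 2 4 0 4 1 0 1 7 2 6 7 1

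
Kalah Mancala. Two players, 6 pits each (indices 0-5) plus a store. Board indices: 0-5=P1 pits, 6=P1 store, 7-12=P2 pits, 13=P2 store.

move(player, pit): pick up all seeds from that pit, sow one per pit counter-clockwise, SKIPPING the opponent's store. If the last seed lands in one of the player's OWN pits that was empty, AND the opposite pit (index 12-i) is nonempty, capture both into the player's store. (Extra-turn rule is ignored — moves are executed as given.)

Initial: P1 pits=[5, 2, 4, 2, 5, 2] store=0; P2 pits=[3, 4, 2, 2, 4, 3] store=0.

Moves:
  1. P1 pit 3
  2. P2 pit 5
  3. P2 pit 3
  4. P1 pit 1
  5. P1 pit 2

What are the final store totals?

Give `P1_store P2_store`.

Answer: 1 8

Derivation:
Move 1: P1 pit3 -> P1=[5,2,4,0,6,3](0) P2=[3,4,2,2,4,3](0)
Move 2: P2 pit5 -> P1=[6,3,4,0,6,3](0) P2=[3,4,2,2,4,0](1)
Move 3: P2 pit3 -> P1=[0,3,4,0,6,3](0) P2=[3,4,2,0,5,0](8)
Move 4: P1 pit1 -> P1=[0,0,5,1,7,3](0) P2=[3,4,2,0,5,0](8)
Move 5: P1 pit2 -> P1=[0,0,0,2,8,4](1) P2=[4,4,2,0,5,0](8)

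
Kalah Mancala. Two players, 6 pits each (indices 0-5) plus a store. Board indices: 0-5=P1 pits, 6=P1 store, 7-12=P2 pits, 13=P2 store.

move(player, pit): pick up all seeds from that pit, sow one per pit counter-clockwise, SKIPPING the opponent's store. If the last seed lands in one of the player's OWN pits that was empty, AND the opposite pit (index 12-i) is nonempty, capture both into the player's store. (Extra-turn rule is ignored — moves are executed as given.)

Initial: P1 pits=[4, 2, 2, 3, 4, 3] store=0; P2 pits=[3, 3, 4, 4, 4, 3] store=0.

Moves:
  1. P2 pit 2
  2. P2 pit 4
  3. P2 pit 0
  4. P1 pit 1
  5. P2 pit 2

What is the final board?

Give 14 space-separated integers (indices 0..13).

Move 1: P2 pit2 -> P1=[4,2,2,3,4,3](0) P2=[3,3,0,5,5,4](1)
Move 2: P2 pit4 -> P1=[5,3,3,3,4,3](0) P2=[3,3,0,5,0,5](2)
Move 3: P2 pit0 -> P1=[5,3,3,3,4,3](0) P2=[0,4,1,6,0,5](2)
Move 4: P1 pit1 -> P1=[5,0,4,4,5,3](0) P2=[0,4,1,6,0,5](2)
Move 5: P2 pit2 -> P1=[5,0,4,4,5,3](0) P2=[0,4,0,7,0,5](2)

Answer: 5 0 4 4 5 3 0 0 4 0 7 0 5 2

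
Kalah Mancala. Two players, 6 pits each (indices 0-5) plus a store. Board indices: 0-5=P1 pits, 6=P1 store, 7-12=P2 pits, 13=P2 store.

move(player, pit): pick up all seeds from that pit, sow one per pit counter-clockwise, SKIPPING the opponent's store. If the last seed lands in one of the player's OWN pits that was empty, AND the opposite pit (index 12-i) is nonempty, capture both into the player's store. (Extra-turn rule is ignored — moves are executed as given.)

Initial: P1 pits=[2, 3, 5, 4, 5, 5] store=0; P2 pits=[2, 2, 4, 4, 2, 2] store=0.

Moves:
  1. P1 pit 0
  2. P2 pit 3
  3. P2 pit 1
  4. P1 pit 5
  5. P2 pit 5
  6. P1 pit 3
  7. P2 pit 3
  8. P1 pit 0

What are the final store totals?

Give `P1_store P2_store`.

Move 1: P1 pit0 -> P1=[0,4,6,4,5,5](0) P2=[2,2,4,4,2,2](0)
Move 2: P2 pit3 -> P1=[1,4,6,4,5,5](0) P2=[2,2,4,0,3,3](1)
Move 3: P2 pit1 -> P1=[1,4,0,4,5,5](0) P2=[2,0,5,0,3,3](8)
Move 4: P1 pit5 -> P1=[1,4,0,4,5,0](1) P2=[3,1,6,1,3,3](8)
Move 5: P2 pit5 -> P1=[2,5,0,4,5,0](1) P2=[3,1,6,1,3,0](9)
Move 6: P1 pit3 -> P1=[2,5,0,0,6,1](2) P2=[4,1,6,1,3,0](9)
Move 7: P2 pit3 -> P1=[2,5,0,0,6,1](2) P2=[4,1,6,0,4,0](9)
Move 8: P1 pit0 -> P1=[0,6,1,0,6,1](2) P2=[4,1,6,0,4,0](9)

Answer: 2 9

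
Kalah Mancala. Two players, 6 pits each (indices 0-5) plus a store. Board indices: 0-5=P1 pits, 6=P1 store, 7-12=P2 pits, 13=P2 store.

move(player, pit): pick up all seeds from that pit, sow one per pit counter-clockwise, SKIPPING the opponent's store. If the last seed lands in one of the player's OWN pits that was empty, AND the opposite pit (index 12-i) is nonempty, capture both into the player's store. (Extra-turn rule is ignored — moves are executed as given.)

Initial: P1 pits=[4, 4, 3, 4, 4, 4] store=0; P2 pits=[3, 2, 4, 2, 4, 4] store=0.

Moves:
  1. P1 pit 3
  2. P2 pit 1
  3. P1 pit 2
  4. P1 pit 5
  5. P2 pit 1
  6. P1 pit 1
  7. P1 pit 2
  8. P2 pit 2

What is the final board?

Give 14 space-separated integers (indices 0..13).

Move 1: P1 pit3 -> P1=[4,4,3,0,5,5](1) P2=[4,2,4,2,4,4](0)
Move 2: P2 pit1 -> P1=[4,4,3,0,5,5](1) P2=[4,0,5,3,4,4](0)
Move 3: P1 pit2 -> P1=[4,4,0,1,6,6](1) P2=[4,0,5,3,4,4](0)
Move 4: P1 pit5 -> P1=[4,4,0,1,6,0](2) P2=[5,1,6,4,5,4](0)
Move 5: P2 pit1 -> P1=[4,4,0,1,6,0](2) P2=[5,0,7,4,5,4](0)
Move 6: P1 pit1 -> P1=[4,0,1,2,7,0](8) P2=[0,0,7,4,5,4](0)
Move 7: P1 pit2 -> P1=[4,0,0,3,7,0](8) P2=[0,0,7,4,5,4](0)
Move 8: P2 pit2 -> P1=[5,1,1,3,7,0](8) P2=[0,0,0,5,6,5](1)

Answer: 5 1 1 3 7 0 8 0 0 0 5 6 5 1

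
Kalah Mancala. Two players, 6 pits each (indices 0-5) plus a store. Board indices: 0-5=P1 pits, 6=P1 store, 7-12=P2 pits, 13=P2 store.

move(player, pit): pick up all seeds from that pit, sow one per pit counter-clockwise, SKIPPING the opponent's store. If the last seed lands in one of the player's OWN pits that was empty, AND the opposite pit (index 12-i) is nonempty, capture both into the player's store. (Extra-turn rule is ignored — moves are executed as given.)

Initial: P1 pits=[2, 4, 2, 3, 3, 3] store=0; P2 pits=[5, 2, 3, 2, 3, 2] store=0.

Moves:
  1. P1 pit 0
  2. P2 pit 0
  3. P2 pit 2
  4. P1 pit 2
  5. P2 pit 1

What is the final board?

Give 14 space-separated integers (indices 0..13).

Move 1: P1 pit0 -> P1=[0,5,3,3,3,3](0) P2=[5,2,3,2,3,2](0)
Move 2: P2 pit0 -> P1=[0,5,3,3,3,3](0) P2=[0,3,4,3,4,3](0)
Move 3: P2 pit2 -> P1=[0,5,3,3,3,3](0) P2=[0,3,0,4,5,4](1)
Move 4: P1 pit2 -> P1=[0,5,0,4,4,4](0) P2=[0,3,0,4,5,4](1)
Move 5: P2 pit1 -> P1=[0,5,0,4,4,4](0) P2=[0,0,1,5,6,4](1)

Answer: 0 5 0 4 4 4 0 0 0 1 5 6 4 1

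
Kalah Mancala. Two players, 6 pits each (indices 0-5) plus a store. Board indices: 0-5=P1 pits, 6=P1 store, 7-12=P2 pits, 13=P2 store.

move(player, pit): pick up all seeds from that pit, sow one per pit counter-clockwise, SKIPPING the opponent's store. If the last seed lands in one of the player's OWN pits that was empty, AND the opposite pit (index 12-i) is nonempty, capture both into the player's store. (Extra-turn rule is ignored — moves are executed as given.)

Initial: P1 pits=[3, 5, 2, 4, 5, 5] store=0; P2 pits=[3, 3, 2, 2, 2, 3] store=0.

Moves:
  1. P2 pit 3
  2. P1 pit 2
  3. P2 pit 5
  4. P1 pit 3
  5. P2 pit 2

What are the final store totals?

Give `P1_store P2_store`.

Answer: 1 1

Derivation:
Move 1: P2 pit3 -> P1=[3,5,2,4,5,5](0) P2=[3,3,2,0,3,4](0)
Move 2: P1 pit2 -> P1=[3,5,0,5,6,5](0) P2=[3,3,2,0,3,4](0)
Move 3: P2 pit5 -> P1=[4,6,1,5,6,5](0) P2=[3,3,2,0,3,0](1)
Move 4: P1 pit3 -> P1=[4,6,1,0,7,6](1) P2=[4,4,2,0,3,0](1)
Move 5: P2 pit2 -> P1=[4,6,1,0,7,6](1) P2=[4,4,0,1,4,0](1)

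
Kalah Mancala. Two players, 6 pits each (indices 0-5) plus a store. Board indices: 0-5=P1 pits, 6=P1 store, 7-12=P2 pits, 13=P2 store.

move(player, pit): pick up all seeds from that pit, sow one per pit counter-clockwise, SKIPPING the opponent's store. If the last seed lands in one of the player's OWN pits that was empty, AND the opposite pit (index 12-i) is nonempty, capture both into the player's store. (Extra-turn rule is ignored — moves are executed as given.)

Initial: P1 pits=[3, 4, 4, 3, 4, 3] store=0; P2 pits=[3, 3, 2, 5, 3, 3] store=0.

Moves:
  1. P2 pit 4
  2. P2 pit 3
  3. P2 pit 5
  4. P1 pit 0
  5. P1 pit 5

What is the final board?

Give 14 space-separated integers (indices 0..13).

Move 1: P2 pit4 -> P1=[4,4,4,3,4,3](0) P2=[3,3,2,5,0,4](1)
Move 2: P2 pit3 -> P1=[5,5,4,3,4,3](0) P2=[3,3,2,0,1,5](2)
Move 3: P2 pit5 -> P1=[6,6,5,4,4,3](0) P2=[3,3,2,0,1,0](3)
Move 4: P1 pit0 -> P1=[0,7,6,5,5,4](1) P2=[3,3,2,0,1,0](3)
Move 5: P1 pit5 -> P1=[0,7,6,5,5,0](2) P2=[4,4,3,0,1,0](3)

Answer: 0 7 6 5 5 0 2 4 4 3 0 1 0 3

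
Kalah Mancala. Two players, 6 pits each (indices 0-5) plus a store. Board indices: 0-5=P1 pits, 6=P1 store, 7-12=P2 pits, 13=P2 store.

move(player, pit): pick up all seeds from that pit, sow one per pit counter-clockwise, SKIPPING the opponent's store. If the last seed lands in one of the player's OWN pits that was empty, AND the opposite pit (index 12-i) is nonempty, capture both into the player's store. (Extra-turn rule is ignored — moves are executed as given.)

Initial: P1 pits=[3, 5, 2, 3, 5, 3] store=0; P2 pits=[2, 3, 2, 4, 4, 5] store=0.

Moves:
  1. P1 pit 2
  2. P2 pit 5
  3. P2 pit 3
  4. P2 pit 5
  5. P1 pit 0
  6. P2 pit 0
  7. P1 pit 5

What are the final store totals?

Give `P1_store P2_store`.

Answer: 1 3

Derivation:
Move 1: P1 pit2 -> P1=[3,5,0,4,6,3](0) P2=[2,3,2,4,4,5](0)
Move 2: P2 pit5 -> P1=[4,6,1,5,6,3](0) P2=[2,3,2,4,4,0](1)
Move 3: P2 pit3 -> P1=[5,6,1,5,6,3](0) P2=[2,3,2,0,5,1](2)
Move 4: P2 pit5 -> P1=[5,6,1,5,6,3](0) P2=[2,3,2,0,5,0](3)
Move 5: P1 pit0 -> P1=[0,7,2,6,7,4](0) P2=[2,3,2,0,5,0](3)
Move 6: P2 pit0 -> P1=[0,7,2,6,7,4](0) P2=[0,4,3,0,5,0](3)
Move 7: P1 pit5 -> P1=[0,7,2,6,7,0](1) P2=[1,5,4,0,5,0](3)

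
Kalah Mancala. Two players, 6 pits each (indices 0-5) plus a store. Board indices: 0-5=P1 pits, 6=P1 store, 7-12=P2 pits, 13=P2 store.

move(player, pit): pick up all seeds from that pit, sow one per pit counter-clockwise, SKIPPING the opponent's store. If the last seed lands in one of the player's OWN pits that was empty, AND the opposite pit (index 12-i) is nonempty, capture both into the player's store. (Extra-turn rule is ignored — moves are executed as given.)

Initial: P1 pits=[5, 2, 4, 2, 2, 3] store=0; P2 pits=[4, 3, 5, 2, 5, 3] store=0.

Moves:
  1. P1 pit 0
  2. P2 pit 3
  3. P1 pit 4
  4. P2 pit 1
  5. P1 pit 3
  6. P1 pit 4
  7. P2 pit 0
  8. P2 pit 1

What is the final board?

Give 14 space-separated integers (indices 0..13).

Answer: 0 3 5 0 0 7 2 0 0 8 2 8 5 0

Derivation:
Move 1: P1 pit0 -> P1=[0,3,5,3,3,4](0) P2=[4,3,5,2,5,3](0)
Move 2: P2 pit3 -> P1=[0,3,5,3,3,4](0) P2=[4,3,5,0,6,4](0)
Move 3: P1 pit4 -> P1=[0,3,5,3,0,5](1) P2=[5,3,5,0,6,4](0)
Move 4: P2 pit1 -> P1=[0,3,5,3,0,5](1) P2=[5,0,6,1,7,4](0)
Move 5: P1 pit3 -> P1=[0,3,5,0,1,6](2) P2=[5,0,6,1,7,4](0)
Move 6: P1 pit4 -> P1=[0,3,5,0,0,7](2) P2=[5,0,6,1,7,4](0)
Move 7: P2 pit0 -> P1=[0,3,5,0,0,7](2) P2=[0,1,7,2,8,5](0)
Move 8: P2 pit1 -> P1=[0,3,5,0,0,7](2) P2=[0,0,8,2,8,5](0)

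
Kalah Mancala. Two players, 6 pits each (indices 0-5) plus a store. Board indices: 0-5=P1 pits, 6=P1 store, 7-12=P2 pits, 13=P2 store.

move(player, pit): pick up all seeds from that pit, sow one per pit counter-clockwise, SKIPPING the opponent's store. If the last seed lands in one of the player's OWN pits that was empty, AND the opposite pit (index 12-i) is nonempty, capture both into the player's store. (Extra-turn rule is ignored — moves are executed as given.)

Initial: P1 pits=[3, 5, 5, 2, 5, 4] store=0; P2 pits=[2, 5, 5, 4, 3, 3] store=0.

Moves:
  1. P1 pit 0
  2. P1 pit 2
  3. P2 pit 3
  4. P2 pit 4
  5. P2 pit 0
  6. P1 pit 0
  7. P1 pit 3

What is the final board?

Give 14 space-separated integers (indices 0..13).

Answer: 0 8 0 0 7 6 4 1 7 6 0 0 5 2

Derivation:
Move 1: P1 pit0 -> P1=[0,6,6,3,5,4](0) P2=[2,5,5,4,3,3](0)
Move 2: P1 pit2 -> P1=[0,6,0,4,6,5](1) P2=[3,6,5,4,3,3](0)
Move 3: P2 pit3 -> P1=[1,6,0,4,6,5](1) P2=[3,6,5,0,4,4](1)
Move 4: P2 pit4 -> P1=[2,7,0,4,6,5](1) P2=[3,6,5,0,0,5](2)
Move 5: P2 pit0 -> P1=[2,7,0,4,6,5](1) P2=[0,7,6,1,0,5](2)
Move 6: P1 pit0 -> P1=[0,8,0,4,6,5](3) P2=[0,7,6,0,0,5](2)
Move 7: P1 pit3 -> P1=[0,8,0,0,7,6](4) P2=[1,7,6,0,0,5](2)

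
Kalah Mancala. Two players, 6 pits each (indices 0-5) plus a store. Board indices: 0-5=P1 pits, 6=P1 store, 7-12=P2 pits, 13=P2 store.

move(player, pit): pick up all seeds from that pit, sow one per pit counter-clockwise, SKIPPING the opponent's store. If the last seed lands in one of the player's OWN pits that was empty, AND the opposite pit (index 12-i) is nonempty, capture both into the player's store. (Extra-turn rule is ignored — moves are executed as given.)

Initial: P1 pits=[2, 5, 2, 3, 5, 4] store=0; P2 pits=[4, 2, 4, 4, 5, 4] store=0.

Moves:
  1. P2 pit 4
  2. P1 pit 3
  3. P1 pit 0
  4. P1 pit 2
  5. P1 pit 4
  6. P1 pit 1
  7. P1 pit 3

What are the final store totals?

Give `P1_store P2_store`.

Answer: 9 1

Derivation:
Move 1: P2 pit4 -> P1=[3,6,3,3,5,4](0) P2=[4,2,4,4,0,5](1)
Move 2: P1 pit3 -> P1=[3,6,3,0,6,5](1) P2=[4,2,4,4,0,5](1)
Move 3: P1 pit0 -> P1=[0,7,4,0,6,5](6) P2=[4,2,0,4,0,5](1)
Move 4: P1 pit2 -> P1=[0,7,0,1,7,6](7) P2=[4,2,0,4,0,5](1)
Move 5: P1 pit4 -> P1=[0,7,0,1,0,7](8) P2=[5,3,1,5,1,5](1)
Move 6: P1 pit1 -> P1=[0,0,1,2,1,8](9) P2=[6,4,1,5,1,5](1)
Move 7: P1 pit3 -> P1=[0,0,1,0,2,9](9) P2=[6,4,1,5,1,5](1)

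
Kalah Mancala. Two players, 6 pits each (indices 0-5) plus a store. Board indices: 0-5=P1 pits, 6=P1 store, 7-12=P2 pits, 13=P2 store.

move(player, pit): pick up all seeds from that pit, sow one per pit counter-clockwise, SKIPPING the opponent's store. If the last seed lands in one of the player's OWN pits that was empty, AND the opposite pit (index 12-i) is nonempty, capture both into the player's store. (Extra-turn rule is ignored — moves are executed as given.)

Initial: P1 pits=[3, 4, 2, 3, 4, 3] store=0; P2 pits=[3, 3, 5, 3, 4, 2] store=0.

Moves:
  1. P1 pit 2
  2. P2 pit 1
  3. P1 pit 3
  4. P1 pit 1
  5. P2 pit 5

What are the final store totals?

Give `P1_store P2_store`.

Move 1: P1 pit2 -> P1=[3,4,0,4,5,3](0) P2=[3,3,5,3,4,2](0)
Move 2: P2 pit1 -> P1=[3,4,0,4,5,3](0) P2=[3,0,6,4,5,2](0)
Move 3: P1 pit3 -> P1=[3,4,0,0,6,4](1) P2=[4,0,6,4,5,2](0)
Move 4: P1 pit1 -> P1=[3,0,1,1,7,5](1) P2=[4,0,6,4,5,2](0)
Move 5: P2 pit5 -> P1=[4,0,1,1,7,5](1) P2=[4,0,6,4,5,0](1)

Answer: 1 1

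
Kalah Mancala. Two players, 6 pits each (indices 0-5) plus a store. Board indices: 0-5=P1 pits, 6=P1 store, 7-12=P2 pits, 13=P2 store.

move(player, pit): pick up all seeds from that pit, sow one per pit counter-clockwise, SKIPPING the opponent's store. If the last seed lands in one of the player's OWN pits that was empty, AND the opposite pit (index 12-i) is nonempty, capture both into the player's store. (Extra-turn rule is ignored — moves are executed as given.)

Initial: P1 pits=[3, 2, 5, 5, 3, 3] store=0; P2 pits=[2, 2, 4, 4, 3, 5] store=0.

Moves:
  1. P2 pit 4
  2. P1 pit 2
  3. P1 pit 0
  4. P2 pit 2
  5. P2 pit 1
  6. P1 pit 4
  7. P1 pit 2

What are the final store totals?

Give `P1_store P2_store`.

Answer: 2 2

Derivation:
Move 1: P2 pit4 -> P1=[4,2,5,5,3,3](0) P2=[2,2,4,4,0,6](1)
Move 2: P1 pit2 -> P1=[4,2,0,6,4,4](1) P2=[3,2,4,4,0,6](1)
Move 3: P1 pit0 -> P1=[0,3,1,7,5,4](1) P2=[3,2,4,4,0,6](1)
Move 4: P2 pit2 -> P1=[0,3,1,7,5,4](1) P2=[3,2,0,5,1,7](2)
Move 5: P2 pit1 -> P1=[0,3,1,7,5,4](1) P2=[3,0,1,6,1,7](2)
Move 6: P1 pit4 -> P1=[0,3,1,7,0,5](2) P2=[4,1,2,6,1,7](2)
Move 7: P1 pit2 -> P1=[0,3,0,8,0,5](2) P2=[4,1,2,6,1,7](2)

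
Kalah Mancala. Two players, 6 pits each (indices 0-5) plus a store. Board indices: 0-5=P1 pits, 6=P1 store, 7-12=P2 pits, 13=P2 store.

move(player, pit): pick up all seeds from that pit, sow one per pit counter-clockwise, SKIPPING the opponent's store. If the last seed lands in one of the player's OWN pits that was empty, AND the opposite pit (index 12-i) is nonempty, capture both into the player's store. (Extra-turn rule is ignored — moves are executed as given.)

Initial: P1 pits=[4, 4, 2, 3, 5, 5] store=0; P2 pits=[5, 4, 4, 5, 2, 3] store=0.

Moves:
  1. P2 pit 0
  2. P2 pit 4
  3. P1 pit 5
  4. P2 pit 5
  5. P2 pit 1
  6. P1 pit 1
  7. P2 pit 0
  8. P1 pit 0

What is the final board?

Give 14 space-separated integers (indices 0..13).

Move 1: P2 pit0 -> P1=[4,4,2,3,5,5](0) P2=[0,5,5,6,3,4](0)
Move 2: P2 pit4 -> P1=[5,4,2,3,5,5](0) P2=[0,5,5,6,0,5](1)
Move 3: P1 pit5 -> P1=[5,4,2,3,5,0](1) P2=[1,6,6,7,0,5](1)
Move 4: P2 pit5 -> P1=[6,5,3,4,5,0](1) P2=[1,6,6,7,0,0](2)
Move 5: P2 pit1 -> P1=[7,5,3,4,5,0](1) P2=[1,0,7,8,1,1](3)
Move 6: P1 pit1 -> P1=[7,0,4,5,6,1](2) P2=[1,0,7,8,1,1](3)
Move 7: P2 pit0 -> P1=[7,0,4,5,0,1](2) P2=[0,0,7,8,1,1](10)
Move 8: P1 pit0 -> P1=[0,1,5,6,1,2](3) P2=[1,0,7,8,1,1](10)

Answer: 0 1 5 6 1 2 3 1 0 7 8 1 1 10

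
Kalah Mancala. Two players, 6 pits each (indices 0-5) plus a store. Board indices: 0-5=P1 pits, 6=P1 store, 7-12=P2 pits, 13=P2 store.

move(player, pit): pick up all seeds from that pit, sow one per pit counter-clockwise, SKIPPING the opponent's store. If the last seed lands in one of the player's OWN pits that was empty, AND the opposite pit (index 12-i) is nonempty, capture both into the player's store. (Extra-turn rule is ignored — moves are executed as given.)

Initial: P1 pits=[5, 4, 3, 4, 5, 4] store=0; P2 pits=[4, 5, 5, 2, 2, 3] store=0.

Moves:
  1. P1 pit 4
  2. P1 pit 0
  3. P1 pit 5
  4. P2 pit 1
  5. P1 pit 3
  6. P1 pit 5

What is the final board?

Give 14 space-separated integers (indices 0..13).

Move 1: P1 pit4 -> P1=[5,4,3,4,0,5](1) P2=[5,6,6,2,2,3](0)
Move 2: P1 pit0 -> P1=[0,5,4,5,1,6](1) P2=[5,6,6,2,2,3](0)
Move 3: P1 pit5 -> P1=[0,5,4,5,1,0](2) P2=[6,7,7,3,3,3](0)
Move 4: P2 pit1 -> P1=[1,6,4,5,1,0](2) P2=[6,0,8,4,4,4](1)
Move 5: P1 pit3 -> P1=[1,6,4,0,2,1](3) P2=[7,1,8,4,4,4](1)
Move 6: P1 pit5 -> P1=[1,6,4,0,2,0](4) P2=[7,1,8,4,4,4](1)

Answer: 1 6 4 0 2 0 4 7 1 8 4 4 4 1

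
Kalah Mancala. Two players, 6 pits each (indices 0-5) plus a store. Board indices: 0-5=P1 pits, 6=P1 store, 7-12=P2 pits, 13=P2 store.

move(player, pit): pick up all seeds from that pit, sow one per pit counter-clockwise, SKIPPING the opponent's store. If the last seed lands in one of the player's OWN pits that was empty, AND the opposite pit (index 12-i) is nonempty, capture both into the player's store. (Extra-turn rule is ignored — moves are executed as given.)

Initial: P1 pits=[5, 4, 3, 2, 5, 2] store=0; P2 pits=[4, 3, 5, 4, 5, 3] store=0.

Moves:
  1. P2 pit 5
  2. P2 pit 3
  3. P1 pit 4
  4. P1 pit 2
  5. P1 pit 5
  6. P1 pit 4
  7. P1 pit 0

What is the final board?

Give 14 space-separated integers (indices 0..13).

Answer: 0 6 1 4 1 1 10 1 5 7 0 6 1 2

Derivation:
Move 1: P2 pit5 -> P1=[6,5,3,2,5,2](0) P2=[4,3,5,4,5,0](1)
Move 2: P2 pit3 -> P1=[7,5,3,2,5,2](0) P2=[4,3,5,0,6,1](2)
Move 3: P1 pit4 -> P1=[7,5,3,2,0,3](1) P2=[5,4,6,0,6,1](2)
Move 4: P1 pit2 -> P1=[7,5,0,3,1,4](1) P2=[5,4,6,0,6,1](2)
Move 5: P1 pit5 -> P1=[7,5,0,3,1,0](2) P2=[6,5,7,0,6,1](2)
Move 6: P1 pit4 -> P1=[7,5,0,3,0,0](9) P2=[0,5,7,0,6,1](2)
Move 7: P1 pit0 -> P1=[0,6,1,4,1,1](10) P2=[1,5,7,0,6,1](2)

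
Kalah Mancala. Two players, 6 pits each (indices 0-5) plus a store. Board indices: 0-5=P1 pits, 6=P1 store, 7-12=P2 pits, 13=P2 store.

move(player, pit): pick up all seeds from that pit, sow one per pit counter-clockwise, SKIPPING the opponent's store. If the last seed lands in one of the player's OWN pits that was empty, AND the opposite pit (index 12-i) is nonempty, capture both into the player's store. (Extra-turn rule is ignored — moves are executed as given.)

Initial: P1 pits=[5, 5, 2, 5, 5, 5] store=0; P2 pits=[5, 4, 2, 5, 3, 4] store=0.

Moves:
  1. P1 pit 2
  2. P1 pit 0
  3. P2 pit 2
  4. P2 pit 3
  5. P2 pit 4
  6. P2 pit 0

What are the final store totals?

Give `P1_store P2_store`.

Answer: 0 2

Derivation:
Move 1: P1 pit2 -> P1=[5,5,0,6,6,5](0) P2=[5,4,2,5,3,4](0)
Move 2: P1 pit0 -> P1=[0,6,1,7,7,6](0) P2=[5,4,2,5,3,4](0)
Move 3: P2 pit2 -> P1=[0,6,1,7,7,6](0) P2=[5,4,0,6,4,4](0)
Move 4: P2 pit3 -> P1=[1,7,2,7,7,6](0) P2=[5,4,0,0,5,5](1)
Move 5: P2 pit4 -> P1=[2,8,3,7,7,6](0) P2=[5,4,0,0,0,6](2)
Move 6: P2 pit0 -> P1=[2,8,3,7,7,6](0) P2=[0,5,1,1,1,7](2)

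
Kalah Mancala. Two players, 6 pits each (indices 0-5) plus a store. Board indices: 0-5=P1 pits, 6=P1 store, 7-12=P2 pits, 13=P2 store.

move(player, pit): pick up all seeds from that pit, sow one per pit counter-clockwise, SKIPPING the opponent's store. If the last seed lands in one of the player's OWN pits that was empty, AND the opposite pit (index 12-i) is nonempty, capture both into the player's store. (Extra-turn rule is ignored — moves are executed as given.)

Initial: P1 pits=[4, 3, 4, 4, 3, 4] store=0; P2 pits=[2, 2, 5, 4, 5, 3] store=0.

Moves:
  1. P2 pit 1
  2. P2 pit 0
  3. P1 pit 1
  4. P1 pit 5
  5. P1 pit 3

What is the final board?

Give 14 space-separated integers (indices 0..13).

Move 1: P2 pit1 -> P1=[4,3,4,4,3,4](0) P2=[2,0,6,5,5,3](0)
Move 2: P2 pit0 -> P1=[4,3,4,4,3,4](0) P2=[0,1,7,5,5,3](0)
Move 3: P1 pit1 -> P1=[4,0,5,5,4,4](0) P2=[0,1,7,5,5,3](0)
Move 4: P1 pit5 -> P1=[4,0,5,5,4,0](1) P2=[1,2,8,5,5,3](0)
Move 5: P1 pit3 -> P1=[4,0,5,0,5,1](2) P2=[2,3,8,5,5,3](0)

Answer: 4 0 5 0 5 1 2 2 3 8 5 5 3 0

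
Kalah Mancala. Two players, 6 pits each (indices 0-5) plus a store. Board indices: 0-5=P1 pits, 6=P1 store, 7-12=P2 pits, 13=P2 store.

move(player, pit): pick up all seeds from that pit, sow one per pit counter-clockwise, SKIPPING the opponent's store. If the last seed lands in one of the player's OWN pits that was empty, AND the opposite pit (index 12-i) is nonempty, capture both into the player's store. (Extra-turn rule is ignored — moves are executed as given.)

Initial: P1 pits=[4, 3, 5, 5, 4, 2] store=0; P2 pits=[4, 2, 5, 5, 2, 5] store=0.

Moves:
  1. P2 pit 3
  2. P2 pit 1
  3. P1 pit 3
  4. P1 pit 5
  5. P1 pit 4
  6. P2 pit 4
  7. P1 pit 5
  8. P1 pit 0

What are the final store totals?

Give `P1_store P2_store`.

Answer: 5 8

Derivation:
Move 1: P2 pit3 -> P1=[5,4,5,5,4,2](0) P2=[4,2,5,0,3,6](1)
Move 2: P2 pit1 -> P1=[5,4,0,5,4,2](0) P2=[4,0,6,0,3,6](7)
Move 3: P1 pit3 -> P1=[5,4,0,0,5,3](1) P2=[5,1,6,0,3,6](7)
Move 4: P1 pit5 -> P1=[5,4,0,0,5,0](2) P2=[6,2,6,0,3,6](7)
Move 5: P1 pit4 -> P1=[5,4,0,0,0,1](3) P2=[7,3,7,0,3,6](7)
Move 6: P2 pit4 -> P1=[6,4,0,0,0,1](3) P2=[7,3,7,0,0,7](8)
Move 7: P1 pit5 -> P1=[6,4,0,0,0,0](4) P2=[7,3,7,0,0,7](8)
Move 8: P1 pit0 -> P1=[0,5,1,1,1,1](5) P2=[7,3,7,0,0,7](8)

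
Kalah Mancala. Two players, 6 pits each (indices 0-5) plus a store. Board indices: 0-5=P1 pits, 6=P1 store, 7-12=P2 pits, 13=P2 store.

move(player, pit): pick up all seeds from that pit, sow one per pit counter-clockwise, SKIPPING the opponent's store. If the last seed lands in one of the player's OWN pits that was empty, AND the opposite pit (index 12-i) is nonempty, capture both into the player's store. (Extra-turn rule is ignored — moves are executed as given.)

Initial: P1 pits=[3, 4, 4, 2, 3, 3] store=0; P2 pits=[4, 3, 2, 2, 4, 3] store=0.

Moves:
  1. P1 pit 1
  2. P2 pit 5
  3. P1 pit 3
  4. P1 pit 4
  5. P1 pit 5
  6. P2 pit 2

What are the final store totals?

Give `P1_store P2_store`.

Answer: 3 2

Derivation:
Move 1: P1 pit1 -> P1=[3,0,5,3,4,4](0) P2=[4,3,2,2,4,3](0)
Move 2: P2 pit5 -> P1=[4,1,5,3,4,4](0) P2=[4,3,2,2,4,0](1)
Move 3: P1 pit3 -> P1=[4,1,5,0,5,5](1) P2=[4,3,2,2,4,0](1)
Move 4: P1 pit4 -> P1=[4,1,5,0,0,6](2) P2=[5,4,3,2,4,0](1)
Move 5: P1 pit5 -> P1=[4,1,5,0,0,0](3) P2=[6,5,4,3,5,0](1)
Move 6: P2 pit2 -> P1=[4,1,5,0,0,0](3) P2=[6,5,0,4,6,1](2)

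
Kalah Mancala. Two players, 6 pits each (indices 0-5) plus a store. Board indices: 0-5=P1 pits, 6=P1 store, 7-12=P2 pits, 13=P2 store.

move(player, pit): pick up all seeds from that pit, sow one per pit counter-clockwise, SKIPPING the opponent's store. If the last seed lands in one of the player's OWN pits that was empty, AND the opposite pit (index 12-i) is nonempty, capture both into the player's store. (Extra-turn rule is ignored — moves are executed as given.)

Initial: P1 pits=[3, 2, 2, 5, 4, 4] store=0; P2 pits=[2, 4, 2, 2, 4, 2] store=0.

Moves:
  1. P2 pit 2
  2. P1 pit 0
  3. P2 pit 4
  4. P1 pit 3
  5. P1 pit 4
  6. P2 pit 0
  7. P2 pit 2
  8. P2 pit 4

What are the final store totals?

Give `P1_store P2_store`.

Answer: 2 6

Derivation:
Move 1: P2 pit2 -> P1=[3,2,2,5,4,4](0) P2=[2,4,0,3,5,2](0)
Move 2: P1 pit0 -> P1=[0,3,3,6,4,4](0) P2=[2,4,0,3,5,2](0)
Move 3: P2 pit4 -> P1=[1,4,4,6,4,4](0) P2=[2,4,0,3,0,3](1)
Move 4: P1 pit3 -> P1=[1,4,4,0,5,5](1) P2=[3,5,1,3,0,3](1)
Move 5: P1 pit4 -> P1=[1,4,4,0,0,6](2) P2=[4,6,2,3,0,3](1)
Move 6: P2 pit0 -> P1=[1,0,4,0,0,6](2) P2=[0,7,3,4,0,3](6)
Move 7: P2 pit2 -> P1=[1,0,4,0,0,6](2) P2=[0,7,0,5,1,4](6)
Move 8: P2 pit4 -> P1=[1,0,4,0,0,6](2) P2=[0,7,0,5,0,5](6)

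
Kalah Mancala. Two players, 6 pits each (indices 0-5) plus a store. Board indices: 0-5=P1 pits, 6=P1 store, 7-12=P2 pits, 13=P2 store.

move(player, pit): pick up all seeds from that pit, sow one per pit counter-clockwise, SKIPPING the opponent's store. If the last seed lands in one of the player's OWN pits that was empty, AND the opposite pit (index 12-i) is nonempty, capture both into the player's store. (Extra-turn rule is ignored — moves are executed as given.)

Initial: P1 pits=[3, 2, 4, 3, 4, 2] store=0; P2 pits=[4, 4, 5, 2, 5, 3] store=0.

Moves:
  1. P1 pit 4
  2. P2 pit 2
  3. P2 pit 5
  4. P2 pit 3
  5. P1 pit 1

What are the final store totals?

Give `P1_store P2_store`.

Move 1: P1 pit4 -> P1=[3,2,4,3,0,3](1) P2=[5,5,5,2,5,3](0)
Move 2: P2 pit2 -> P1=[4,2,4,3,0,3](1) P2=[5,5,0,3,6,4](1)
Move 3: P2 pit5 -> P1=[5,3,5,3,0,3](1) P2=[5,5,0,3,6,0](2)
Move 4: P2 pit3 -> P1=[5,3,5,3,0,3](1) P2=[5,5,0,0,7,1](3)
Move 5: P1 pit1 -> P1=[5,0,6,4,0,3](7) P2=[5,0,0,0,7,1](3)

Answer: 7 3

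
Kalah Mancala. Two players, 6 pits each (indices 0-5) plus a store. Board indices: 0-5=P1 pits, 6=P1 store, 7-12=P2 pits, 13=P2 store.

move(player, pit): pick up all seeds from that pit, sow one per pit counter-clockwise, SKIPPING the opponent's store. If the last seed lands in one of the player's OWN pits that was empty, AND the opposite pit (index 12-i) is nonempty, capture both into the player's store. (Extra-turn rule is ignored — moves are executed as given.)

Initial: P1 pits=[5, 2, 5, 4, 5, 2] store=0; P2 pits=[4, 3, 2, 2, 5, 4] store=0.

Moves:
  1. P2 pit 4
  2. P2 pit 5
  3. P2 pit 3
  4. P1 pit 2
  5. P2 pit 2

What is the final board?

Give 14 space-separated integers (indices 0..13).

Move 1: P2 pit4 -> P1=[6,3,6,4,5,2](0) P2=[4,3,2,2,0,5](1)
Move 2: P2 pit5 -> P1=[7,4,7,5,5,2](0) P2=[4,3,2,2,0,0](2)
Move 3: P2 pit3 -> P1=[0,4,7,5,5,2](0) P2=[4,3,2,0,1,0](10)
Move 4: P1 pit2 -> P1=[0,4,0,6,6,3](1) P2=[5,4,3,0,1,0](10)
Move 5: P2 pit2 -> P1=[0,4,0,6,6,3](1) P2=[5,4,0,1,2,1](10)

Answer: 0 4 0 6 6 3 1 5 4 0 1 2 1 10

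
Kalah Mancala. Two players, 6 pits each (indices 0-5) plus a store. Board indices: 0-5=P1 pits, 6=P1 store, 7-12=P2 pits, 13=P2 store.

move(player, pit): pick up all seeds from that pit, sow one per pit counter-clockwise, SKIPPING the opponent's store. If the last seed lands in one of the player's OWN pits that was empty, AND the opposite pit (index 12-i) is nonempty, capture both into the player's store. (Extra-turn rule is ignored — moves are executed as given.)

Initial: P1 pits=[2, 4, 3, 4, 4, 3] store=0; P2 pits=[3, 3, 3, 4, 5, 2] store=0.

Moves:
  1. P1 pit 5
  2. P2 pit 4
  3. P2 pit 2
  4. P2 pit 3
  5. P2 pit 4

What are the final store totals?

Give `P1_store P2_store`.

Move 1: P1 pit5 -> P1=[2,4,3,4,4,0](1) P2=[4,4,3,4,5,2](0)
Move 2: P2 pit4 -> P1=[3,5,4,4,4,0](1) P2=[4,4,3,4,0,3](1)
Move 3: P2 pit2 -> P1=[3,5,4,4,4,0](1) P2=[4,4,0,5,1,4](1)
Move 4: P2 pit3 -> P1=[4,6,4,4,4,0](1) P2=[4,4,0,0,2,5](2)
Move 5: P2 pit4 -> P1=[4,6,4,4,4,0](1) P2=[4,4,0,0,0,6](3)

Answer: 1 3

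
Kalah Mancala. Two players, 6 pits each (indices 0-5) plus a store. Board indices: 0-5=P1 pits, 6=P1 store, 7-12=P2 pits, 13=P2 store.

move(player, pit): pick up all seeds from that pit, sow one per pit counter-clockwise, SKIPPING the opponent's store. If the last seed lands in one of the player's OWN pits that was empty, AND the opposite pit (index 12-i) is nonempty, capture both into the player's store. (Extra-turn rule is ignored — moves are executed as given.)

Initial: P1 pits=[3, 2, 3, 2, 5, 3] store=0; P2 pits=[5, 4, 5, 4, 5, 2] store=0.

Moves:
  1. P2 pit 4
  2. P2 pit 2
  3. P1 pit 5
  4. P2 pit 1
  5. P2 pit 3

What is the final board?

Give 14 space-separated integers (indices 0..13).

Answer: 6 4 5 2 5 0 1 6 0 1 0 3 6 4

Derivation:
Move 1: P2 pit4 -> P1=[4,3,4,2,5,3](0) P2=[5,4,5,4,0,3](1)
Move 2: P2 pit2 -> P1=[5,3,4,2,5,3](0) P2=[5,4,0,5,1,4](2)
Move 3: P1 pit5 -> P1=[5,3,4,2,5,0](1) P2=[6,5,0,5,1,4](2)
Move 4: P2 pit1 -> P1=[5,3,4,2,5,0](1) P2=[6,0,1,6,2,5](3)
Move 5: P2 pit3 -> P1=[6,4,5,2,5,0](1) P2=[6,0,1,0,3,6](4)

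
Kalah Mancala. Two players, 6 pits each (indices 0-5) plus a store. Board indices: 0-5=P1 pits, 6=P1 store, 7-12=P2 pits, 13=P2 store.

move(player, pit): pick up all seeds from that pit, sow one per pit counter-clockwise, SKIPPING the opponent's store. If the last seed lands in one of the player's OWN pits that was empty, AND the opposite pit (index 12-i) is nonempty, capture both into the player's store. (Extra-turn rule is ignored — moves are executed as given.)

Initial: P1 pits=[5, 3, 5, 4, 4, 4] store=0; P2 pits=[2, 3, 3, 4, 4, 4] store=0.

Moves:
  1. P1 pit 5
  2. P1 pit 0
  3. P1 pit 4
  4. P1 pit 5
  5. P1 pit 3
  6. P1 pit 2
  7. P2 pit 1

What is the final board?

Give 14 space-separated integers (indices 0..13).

Answer: 1 5 0 1 2 2 9 3 0 6 5 5 5 1

Derivation:
Move 1: P1 pit5 -> P1=[5,3,5,4,4,0](1) P2=[3,4,4,4,4,4](0)
Move 2: P1 pit0 -> P1=[0,4,6,5,5,0](5) P2=[0,4,4,4,4,4](0)
Move 3: P1 pit4 -> P1=[0,4,6,5,0,1](6) P2=[1,5,5,4,4,4](0)
Move 4: P1 pit5 -> P1=[0,4,6,5,0,0](7) P2=[1,5,5,4,4,4](0)
Move 5: P1 pit3 -> P1=[0,4,6,0,1,1](8) P2=[2,6,5,4,4,4](0)
Move 6: P1 pit2 -> P1=[0,4,0,1,2,2](9) P2=[3,7,5,4,4,4](0)
Move 7: P2 pit1 -> P1=[1,5,0,1,2,2](9) P2=[3,0,6,5,5,5](1)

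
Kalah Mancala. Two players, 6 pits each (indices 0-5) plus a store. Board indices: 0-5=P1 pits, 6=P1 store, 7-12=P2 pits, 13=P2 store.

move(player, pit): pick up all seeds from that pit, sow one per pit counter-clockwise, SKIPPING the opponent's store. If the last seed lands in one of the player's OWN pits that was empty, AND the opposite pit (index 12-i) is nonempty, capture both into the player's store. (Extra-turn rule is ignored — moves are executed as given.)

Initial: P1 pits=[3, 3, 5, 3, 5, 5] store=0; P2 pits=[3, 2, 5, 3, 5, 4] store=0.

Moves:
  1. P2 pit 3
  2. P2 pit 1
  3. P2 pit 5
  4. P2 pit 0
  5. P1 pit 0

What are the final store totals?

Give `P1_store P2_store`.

Answer: 0 10

Derivation:
Move 1: P2 pit3 -> P1=[3,3,5,3,5,5](0) P2=[3,2,5,0,6,5](1)
Move 2: P2 pit1 -> P1=[3,3,0,3,5,5](0) P2=[3,0,6,0,6,5](7)
Move 3: P2 pit5 -> P1=[4,4,1,4,5,5](0) P2=[3,0,6,0,6,0](8)
Move 4: P2 pit0 -> P1=[4,4,0,4,5,5](0) P2=[0,1,7,0,6,0](10)
Move 5: P1 pit0 -> P1=[0,5,1,5,6,5](0) P2=[0,1,7,0,6,0](10)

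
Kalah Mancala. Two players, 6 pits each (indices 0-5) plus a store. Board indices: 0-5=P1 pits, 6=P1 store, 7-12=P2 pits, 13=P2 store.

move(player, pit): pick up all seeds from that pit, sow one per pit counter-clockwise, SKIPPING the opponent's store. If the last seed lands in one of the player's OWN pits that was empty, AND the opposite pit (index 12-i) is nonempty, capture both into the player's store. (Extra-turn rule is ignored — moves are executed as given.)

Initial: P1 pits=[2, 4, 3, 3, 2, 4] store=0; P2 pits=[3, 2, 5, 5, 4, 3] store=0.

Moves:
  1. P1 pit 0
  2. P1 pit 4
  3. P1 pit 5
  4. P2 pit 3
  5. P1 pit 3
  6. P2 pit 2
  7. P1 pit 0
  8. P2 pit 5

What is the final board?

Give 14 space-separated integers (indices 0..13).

Move 1: P1 pit0 -> P1=[0,5,4,3,2,4](0) P2=[3,2,5,5,4,3](0)
Move 2: P1 pit4 -> P1=[0,5,4,3,0,5](1) P2=[3,2,5,5,4,3](0)
Move 3: P1 pit5 -> P1=[0,5,4,3,0,0](2) P2=[4,3,6,6,4,3](0)
Move 4: P2 pit3 -> P1=[1,6,5,3,0,0](2) P2=[4,3,6,0,5,4](1)
Move 5: P1 pit3 -> P1=[1,6,5,0,1,1](3) P2=[4,3,6,0,5,4](1)
Move 6: P2 pit2 -> P1=[2,7,5,0,1,1](3) P2=[4,3,0,1,6,5](2)
Move 7: P1 pit0 -> P1=[0,8,6,0,1,1](3) P2=[4,3,0,1,6,5](2)
Move 8: P2 pit5 -> P1=[1,9,7,1,1,1](3) P2=[4,3,0,1,6,0](3)

Answer: 1 9 7 1 1 1 3 4 3 0 1 6 0 3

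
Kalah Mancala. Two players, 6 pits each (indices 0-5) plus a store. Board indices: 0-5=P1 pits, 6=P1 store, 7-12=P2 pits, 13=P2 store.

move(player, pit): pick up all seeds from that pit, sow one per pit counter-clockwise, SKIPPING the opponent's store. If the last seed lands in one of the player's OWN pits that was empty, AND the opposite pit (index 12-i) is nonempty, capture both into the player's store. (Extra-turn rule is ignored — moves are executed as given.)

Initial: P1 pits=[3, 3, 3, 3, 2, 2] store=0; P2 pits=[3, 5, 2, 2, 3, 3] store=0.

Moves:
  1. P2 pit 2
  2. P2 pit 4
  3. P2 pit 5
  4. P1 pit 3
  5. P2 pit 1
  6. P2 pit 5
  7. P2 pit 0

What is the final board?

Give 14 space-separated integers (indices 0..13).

Move 1: P2 pit2 -> P1=[3,3,3,3,2,2](0) P2=[3,5,0,3,4,3](0)
Move 2: P2 pit4 -> P1=[4,4,3,3,2,2](0) P2=[3,5,0,3,0,4](1)
Move 3: P2 pit5 -> P1=[5,5,4,3,2,2](0) P2=[3,5,0,3,0,0](2)
Move 4: P1 pit3 -> P1=[5,5,4,0,3,3](1) P2=[3,5,0,3,0,0](2)
Move 5: P2 pit1 -> P1=[5,5,4,0,3,3](1) P2=[3,0,1,4,1,1](3)
Move 6: P2 pit5 -> P1=[5,5,4,0,3,3](1) P2=[3,0,1,4,1,0](4)
Move 7: P2 pit0 -> P1=[5,5,4,0,3,3](1) P2=[0,1,2,5,1,0](4)

Answer: 5 5 4 0 3 3 1 0 1 2 5 1 0 4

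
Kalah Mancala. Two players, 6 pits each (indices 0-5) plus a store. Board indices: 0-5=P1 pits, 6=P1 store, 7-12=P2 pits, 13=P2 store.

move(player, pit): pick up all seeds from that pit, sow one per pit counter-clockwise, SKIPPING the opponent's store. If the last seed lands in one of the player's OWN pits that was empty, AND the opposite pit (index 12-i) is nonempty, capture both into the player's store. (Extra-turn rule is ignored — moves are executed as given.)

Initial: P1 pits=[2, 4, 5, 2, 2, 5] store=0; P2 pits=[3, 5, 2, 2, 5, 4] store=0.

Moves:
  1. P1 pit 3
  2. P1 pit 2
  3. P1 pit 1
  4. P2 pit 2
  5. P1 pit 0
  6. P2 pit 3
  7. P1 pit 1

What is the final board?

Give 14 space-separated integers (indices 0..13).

Answer: 0 0 3 2 5 8 1 4 5 0 0 7 5 1

Derivation:
Move 1: P1 pit3 -> P1=[2,4,5,0,3,6](0) P2=[3,5,2,2,5,4](0)
Move 2: P1 pit2 -> P1=[2,4,0,1,4,7](1) P2=[4,5,2,2,5,4](0)
Move 3: P1 pit1 -> P1=[2,0,1,2,5,8](1) P2=[4,5,2,2,5,4](0)
Move 4: P2 pit2 -> P1=[2,0,1,2,5,8](1) P2=[4,5,0,3,6,4](0)
Move 5: P1 pit0 -> P1=[0,1,2,2,5,8](1) P2=[4,5,0,3,6,4](0)
Move 6: P2 pit3 -> P1=[0,1,2,2,5,8](1) P2=[4,5,0,0,7,5](1)
Move 7: P1 pit1 -> P1=[0,0,3,2,5,8](1) P2=[4,5,0,0,7,5](1)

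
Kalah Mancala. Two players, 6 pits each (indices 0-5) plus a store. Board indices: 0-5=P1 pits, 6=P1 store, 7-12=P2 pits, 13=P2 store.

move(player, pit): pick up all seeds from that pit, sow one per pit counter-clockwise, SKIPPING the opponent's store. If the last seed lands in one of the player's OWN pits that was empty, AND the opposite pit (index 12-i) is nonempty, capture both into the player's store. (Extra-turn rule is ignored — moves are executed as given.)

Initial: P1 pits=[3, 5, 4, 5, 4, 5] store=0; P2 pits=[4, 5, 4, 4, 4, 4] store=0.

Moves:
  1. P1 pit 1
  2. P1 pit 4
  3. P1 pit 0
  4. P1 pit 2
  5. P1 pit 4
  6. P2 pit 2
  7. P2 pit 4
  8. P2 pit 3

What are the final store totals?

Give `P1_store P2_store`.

Answer: 3 3

Derivation:
Move 1: P1 pit1 -> P1=[3,0,5,6,5,6](1) P2=[4,5,4,4,4,4](0)
Move 2: P1 pit4 -> P1=[3,0,5,6,0,7](2) P2=[5,6,5,4,4,4](0)
Move 3: P1 pit0 -> P1=[0,1,6,7,0,7](2) P2=[5,6,5,4,4,4](0)
Move 4: P1 pit2 -> P1=[0,1,0,8,1,8](3) P2=[6,7,5,4,4,4](0)
Move 5: P1 pit4 -> P1=[0,1,0,8,0,9](3) P2=[6,7,5,4,4,4](0)
Move 6: P2 pit2 -> P1=[1,1,0,8,0,9](3) P2=[6,7,0,5,5,5](1)
Move 7: P2 pit4 -> P1=[2,2,1,8,0,9](3) P2=[6,7,0,5,0,6](2)
Move 8: P2 pit3 -> P1=[3,3,1,8,0,9](3) P2=[6,7,0,0,1,7](3)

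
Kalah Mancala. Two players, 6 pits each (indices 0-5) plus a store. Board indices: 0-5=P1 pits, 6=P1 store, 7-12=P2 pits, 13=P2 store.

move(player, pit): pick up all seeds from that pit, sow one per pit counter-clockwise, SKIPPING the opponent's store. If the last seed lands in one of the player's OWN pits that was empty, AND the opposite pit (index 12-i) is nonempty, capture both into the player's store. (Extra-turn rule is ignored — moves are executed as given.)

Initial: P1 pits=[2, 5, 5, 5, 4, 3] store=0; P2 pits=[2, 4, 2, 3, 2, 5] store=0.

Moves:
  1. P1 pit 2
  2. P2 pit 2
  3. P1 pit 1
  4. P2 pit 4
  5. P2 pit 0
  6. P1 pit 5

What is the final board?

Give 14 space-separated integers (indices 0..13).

Move 1: P1 pit2 -> P1=[2,5,0,6,5,4](1) P2=[3,4,2,3,2,5](0)
Move 2: P2 pit2 -> P1=[2,5,0,6,5,4](1) P2=[3,4,0,4,3,5](0)
Move 3: P1 pit1 -> P1=[2,0,1,7,6,5](2) P2=[3,4,0,4,3,5](0)
Move 4: P2 pit4 -> P1=[3,0,1,7,6,5](2) P2=[3,4,0,4,0,6](1)
Move 5: P2 pit0 -> P1=[3,0,1,7,6,5](2) P2=[0,5,1,5,0,6](1)
Move 6: P1 pit5 -> P1=[3,0,1,7,6,0](3) P2=[1,6,2,6,0,6](1)

Answer: 3 0 1 7 6 0 3 1 6 2 6 0 6 1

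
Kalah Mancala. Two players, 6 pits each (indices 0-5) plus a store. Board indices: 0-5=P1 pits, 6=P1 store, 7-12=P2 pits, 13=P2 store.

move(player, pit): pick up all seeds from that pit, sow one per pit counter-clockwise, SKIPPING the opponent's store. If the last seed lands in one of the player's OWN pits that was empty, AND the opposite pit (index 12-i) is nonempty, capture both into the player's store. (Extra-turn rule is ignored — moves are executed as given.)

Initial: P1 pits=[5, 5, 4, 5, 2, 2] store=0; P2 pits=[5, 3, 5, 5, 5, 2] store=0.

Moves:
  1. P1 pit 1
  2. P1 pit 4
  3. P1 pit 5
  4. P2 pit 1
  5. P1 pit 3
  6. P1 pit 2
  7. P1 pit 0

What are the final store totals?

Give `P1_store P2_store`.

Answer: 5 0

Derivation:
Move 1: P1 pit1 -> P1=[5,0,5,6,3,3](1) P2=[5,3,5,5,5,2](0)
Move 2: P1 pit4 -> P1=[5,0,5,6,0,4](2) P2=[6,3,5,5,5,2](0)
Move 3: P1 pit5 -> P1=[5,0,5,6,0,0](3) P2=[7,4,6,5,5,2](0)
Move 4: P2 pit1 -> P1=[5,0,5,6,0,0](3) P2=[7,0,7,6,6,3](0)
Move 5: P1 pit3 -> P1=[5,0,5,0,1,1](4) P2=[8,1,8,6,6,3](0)
Move 6: P1 pit2 -> P1=[5,0,0,1,2,2](5) P2=[9,1,8,6,6,3](0)
Move 7: P1 pit0 -> P1=[0,1,1,2,3,3](5) P2=[9,1,8,6,6,3](0)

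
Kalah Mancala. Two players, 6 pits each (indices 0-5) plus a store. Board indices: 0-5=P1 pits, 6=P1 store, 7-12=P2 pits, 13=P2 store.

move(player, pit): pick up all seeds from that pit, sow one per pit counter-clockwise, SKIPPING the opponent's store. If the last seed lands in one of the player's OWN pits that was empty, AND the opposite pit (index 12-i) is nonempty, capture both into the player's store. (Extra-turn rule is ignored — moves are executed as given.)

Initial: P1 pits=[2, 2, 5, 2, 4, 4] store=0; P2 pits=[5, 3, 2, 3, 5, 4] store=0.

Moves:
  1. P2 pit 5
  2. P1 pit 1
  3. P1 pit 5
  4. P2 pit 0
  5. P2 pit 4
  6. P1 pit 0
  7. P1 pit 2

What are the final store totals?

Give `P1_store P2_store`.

Answer: 2 3

Derivation:
Move 1: P2 pit5 -> P1=[3,3,6,2,4,4](0) P2=[5,3,2,3,5,0](1)
Move 2: P1 pit1 -> P1=[3,0,7,3,5,4](0) P2=[5,3,2,3,5,0](1)
Move 3: P1 pit5 -> P1=[3,0,7,3,5,0](1) P2=[6,4,3,3,5,0](1)
Move 4: P2 pit0 -> P1=[3,0,7,3,5,0](1) P2=[0,5,4,4,6,1](2)
Move 5: P2 pit4 -> P1=[4,1,8,4,5,0](1) P2=[0,5,4,4,0,2](3)
Move 6: P1 pit0 -> P1=[0,2,9,5,6,0](1) P2=[0,5,4,4,0,2](3)
Move 7: P1 pit2 -> P1=[0,2,0,6,7,1](2) P2=[1,6,5,5,1,2](3)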